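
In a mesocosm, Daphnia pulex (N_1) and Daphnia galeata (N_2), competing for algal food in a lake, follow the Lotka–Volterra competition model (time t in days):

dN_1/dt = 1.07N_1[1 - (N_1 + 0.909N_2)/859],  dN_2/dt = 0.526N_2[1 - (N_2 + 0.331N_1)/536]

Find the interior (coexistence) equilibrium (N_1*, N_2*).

N_1* ≈ 532, N_2* ≈ 360

Setting both brackets to zero gives the nullclines N_1 + 0.909N_2 = 859 and 0.331N_1 + N_2 = 536.
Substituting N_2 = 536 - 0.331N_1 into the first: N_1(1 - 0.909·0.331) = 859 - 0.909·536.
So N_1* = 372/0.699 = 532, and then N_2* = 536 - 0.331·532 = 360.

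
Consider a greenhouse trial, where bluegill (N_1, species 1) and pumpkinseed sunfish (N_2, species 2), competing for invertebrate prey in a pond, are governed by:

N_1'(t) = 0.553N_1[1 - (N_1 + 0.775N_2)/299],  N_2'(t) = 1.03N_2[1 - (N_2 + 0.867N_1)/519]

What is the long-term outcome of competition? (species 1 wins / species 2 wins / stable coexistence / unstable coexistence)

Compare the nullcline intercepts: K1/α12 = 299/0.775 = 386 < K2 = 519; K2/α21 = 519/0.867 = 599 > K1 = 299.
Since the inequalities point opposite ways, species 2 can invade but species 1 cannot.

species 2 excludes species 1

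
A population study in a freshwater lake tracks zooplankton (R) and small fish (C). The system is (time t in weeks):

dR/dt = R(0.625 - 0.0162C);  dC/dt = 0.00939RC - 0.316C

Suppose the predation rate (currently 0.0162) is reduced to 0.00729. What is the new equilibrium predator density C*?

C* ≈ 85.7

At the interior fixed point, setting dR/dt = 0 with R > 0 fixes C* = (prey growth rate)/(RC coefficient) — independent of the other coefficients.
With the change, C* = 0.625/0.00729 = 85.7; it rises from 38.6.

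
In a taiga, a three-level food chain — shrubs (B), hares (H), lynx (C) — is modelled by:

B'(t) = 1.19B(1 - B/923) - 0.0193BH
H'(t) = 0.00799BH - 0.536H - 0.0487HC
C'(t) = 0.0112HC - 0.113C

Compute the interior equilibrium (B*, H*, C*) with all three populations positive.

From dC/dt = 0: 0.0112H* = 0.113, so H* = 10.1.
From dB/dt = 0: 1.19(1 - B*/923) = 0.0193·10.1, giving B* = 923·(1 - 0.164) = 772.
From dH/dt = 0: 0.00799·772 - 0.536 = 0.0487C*, so C* = 5.63/0.0487 = 116.

B* ≈ 772, H* ≈ 10.1, C* ≈ 116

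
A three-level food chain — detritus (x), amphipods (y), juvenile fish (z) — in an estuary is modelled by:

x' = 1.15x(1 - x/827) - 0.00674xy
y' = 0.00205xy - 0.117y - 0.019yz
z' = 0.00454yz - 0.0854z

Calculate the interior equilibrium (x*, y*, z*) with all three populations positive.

From dz/dt = 0: 0.00454y* = 0.0854, so y* = 18.8.
From dx/dt = 0: 1.15(1 - x*/827) = 0.00674·18.8, giving x* = 827·(1 - 0.11) = 736.
From dy/dt = 0: 0.00205·736 - 0.117 = 0.019z*, so z* = 1.39/0.019 = 73.2.

x* ≈ 736, y* ≈ 18.8, z* ≈ 73.2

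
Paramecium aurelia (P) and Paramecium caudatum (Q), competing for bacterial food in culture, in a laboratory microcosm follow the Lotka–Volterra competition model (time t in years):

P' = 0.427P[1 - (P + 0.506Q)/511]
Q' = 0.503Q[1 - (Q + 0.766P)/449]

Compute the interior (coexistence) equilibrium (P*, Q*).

Setting both brackets to zero gives the nullclines P + 0.506Q = 511 and 0.766P + Q = 449.
Substituting Q = 449 - 0.766P into the first: P(1 - 0.506·0.766) = 511 - 0.506·449.
So P* = 284/0.612 = 463, and then Q* = 449 - 0.766·463 = 94.

P* ≈ 463, Q* ≈ 94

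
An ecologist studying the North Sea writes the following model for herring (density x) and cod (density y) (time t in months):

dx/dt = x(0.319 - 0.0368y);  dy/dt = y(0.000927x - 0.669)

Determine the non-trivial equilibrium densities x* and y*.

x* ≈ 722, y* ≈ 8.67

Set dy/dt = 0 with y > 0: 0.000927x - 0.669 = 0, so x* = 0.669/0.000927 = 722.
Set dx/dt = 0 with x > 0: 0.319 - 0.0368y = 0, so y* = 0.319/0.0368 = 8.67.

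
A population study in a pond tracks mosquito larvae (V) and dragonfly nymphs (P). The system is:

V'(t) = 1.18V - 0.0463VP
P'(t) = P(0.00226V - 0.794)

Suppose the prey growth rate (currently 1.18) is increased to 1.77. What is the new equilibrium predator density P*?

At the interior fixed point, setting dV/dt = 0 with V > 0 fixes P* = (prey growth rate)/(VP coefficient) — independent of the other coefficients.
With the change, P* = 1.77/0.0463 = 38.2; it rises from 25.5.

P* ≈ 38.2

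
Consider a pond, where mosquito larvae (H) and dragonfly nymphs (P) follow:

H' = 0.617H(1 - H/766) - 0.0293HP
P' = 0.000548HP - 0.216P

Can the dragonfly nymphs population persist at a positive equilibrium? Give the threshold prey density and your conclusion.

Threshold H = 394; K > 394, so yes, the predator persists.

The predator equation gives dP/dt > 0 only when H > 0.216/0.000548 = 394.
Without the predator, H → K = 766. Since 766 > 394, the predator can invade and persist.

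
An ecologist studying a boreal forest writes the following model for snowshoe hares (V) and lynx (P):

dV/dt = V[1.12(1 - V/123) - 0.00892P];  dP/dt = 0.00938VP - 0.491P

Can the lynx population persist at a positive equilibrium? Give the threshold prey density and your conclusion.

The predator equation gives dP/dt > 0 only when V > 0.491/0.00938 = 52.3.
Without the predator, V → K = 123. Since 123 > 52.3, the predator can invade and persist.

Threshold V = 52.3; K > 52.3, so yes, the predator persists.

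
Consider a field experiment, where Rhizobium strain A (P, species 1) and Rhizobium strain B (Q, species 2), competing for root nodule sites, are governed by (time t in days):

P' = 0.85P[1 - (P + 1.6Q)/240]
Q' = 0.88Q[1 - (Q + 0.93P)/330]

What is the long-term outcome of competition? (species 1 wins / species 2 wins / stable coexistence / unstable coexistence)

species 2 excludes species 1

Compare the nullcline intercepts: K1/α12 = 240/1.6 = 150 < K2 = 330; K2/α21 = 330/0.93 = 355 > K1 = 240.
Since the inequalities point opposite ways, species 2 can invade but species 1 cannot.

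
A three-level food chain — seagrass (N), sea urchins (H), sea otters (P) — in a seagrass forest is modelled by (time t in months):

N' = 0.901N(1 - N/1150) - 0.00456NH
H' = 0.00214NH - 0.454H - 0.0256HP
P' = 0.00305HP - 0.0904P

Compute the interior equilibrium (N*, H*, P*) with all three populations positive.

From dP/dt = 0: 0.00305H* = 0.0904, so H* = 29.6.
From dN/dt = 0: 0.901(1 - N*/1150) = 0.00456·29.6, giving N* = 1150·(1 - 0.15) = 977.
From dH/dt = 0: 0.00214·977 - 0.454 = 0.0256P*, so P* = 1.64/0.0256 = 64.

N* ≈ 977, H* ≈ 29.6, P* ≈ 64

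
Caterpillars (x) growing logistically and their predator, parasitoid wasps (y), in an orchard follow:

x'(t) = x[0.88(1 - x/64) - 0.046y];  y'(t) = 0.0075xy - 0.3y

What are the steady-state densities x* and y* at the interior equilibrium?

From dy/dt = 0 with y > 0: 0.0075x* = 0.3, so x* = 40.
Substitute into dx/dt = 0: 0.88(1 - 40/64) = 0.046y*.
The bracket is 0.375, giving y* = 0.33/0.046 = 7.17.

x* ≈ 40, y* ≈ 7.17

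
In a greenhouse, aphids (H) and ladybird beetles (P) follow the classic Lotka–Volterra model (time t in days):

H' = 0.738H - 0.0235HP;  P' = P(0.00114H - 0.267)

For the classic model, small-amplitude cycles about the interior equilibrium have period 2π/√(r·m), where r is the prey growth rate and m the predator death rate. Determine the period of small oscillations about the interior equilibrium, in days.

Here r = 0.738 and m = 0.267, so r·m = 0.197.
ω = √0.197 = 0.444 per day, hence T = 2π/ω ≈ 14.2 days.

T ≈ 14.2 days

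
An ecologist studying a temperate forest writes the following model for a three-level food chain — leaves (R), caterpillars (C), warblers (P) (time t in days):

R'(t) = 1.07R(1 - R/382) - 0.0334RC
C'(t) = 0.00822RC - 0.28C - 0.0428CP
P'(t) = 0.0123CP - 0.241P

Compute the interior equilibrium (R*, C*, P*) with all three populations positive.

From dP/dt = 0: 0.0123C* = 0.241, so C* = 19.6.
From dR/dt = 0: 1.07(1 - R*/382) = 0.0334·19.6, giving R* = 382·(1 - 0.612) = 148.
From dC/dt = 0: 0.00822·148 - 0.28 = 0.0428P*, so P* = 0.94/0.0428 = 22.

R* ≈ 148, C* ≈ 19.6, P* ≈ 22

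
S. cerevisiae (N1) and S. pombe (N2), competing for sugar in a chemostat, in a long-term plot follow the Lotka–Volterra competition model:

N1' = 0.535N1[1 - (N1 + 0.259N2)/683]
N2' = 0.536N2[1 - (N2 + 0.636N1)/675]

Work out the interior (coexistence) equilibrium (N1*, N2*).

N1* ≈ 608, N2* ≈ 288

Setting both brackets to zero gives the nullclines N1 + 0.259N2 = 683 and 0.636N1 + N2 = 675.
Substituting N2 = 675 - 0.636N1 into the first: N1(1 - 0.259·0.636) = 683 - 0.259·675.
So N1* = 508/0.835 = 608, and then N2* = 675 - 0.636·608 = 288.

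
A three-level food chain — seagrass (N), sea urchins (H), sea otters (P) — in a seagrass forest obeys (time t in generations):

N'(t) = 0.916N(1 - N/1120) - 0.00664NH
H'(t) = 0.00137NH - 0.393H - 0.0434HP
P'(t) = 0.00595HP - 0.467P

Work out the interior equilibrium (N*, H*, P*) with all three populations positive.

N* ≈ 483, H* ≈ 78.5, P* ≈ 6.18

From dP/dt = 0: 0.00595H* = 0.467, so H* = 78.5.
From dN/dt = 0: 0.916(1 - N*/1120) = 0.00664·78.5, giving N* = 1120·(1 - 0.569) = 483.
From dH/dt = 0: 0.00137·483 - 0.393 = 0.0434P*, so P* = 0.268/0.0434 = 6.18.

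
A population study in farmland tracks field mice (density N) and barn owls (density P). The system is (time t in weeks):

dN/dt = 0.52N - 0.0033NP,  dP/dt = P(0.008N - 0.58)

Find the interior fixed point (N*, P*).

N* ≈ 72.5, P* ≈ 158

Set dP/dt = 0 with P > 0: 0.008N - 0.58 = 0, so N* = 0.58/0.008 = 72.5.
Set dN/dt = 0 with N > 0: 0.52 - 0.0033P = 0, so P* = 0.52/0.0033 = 158.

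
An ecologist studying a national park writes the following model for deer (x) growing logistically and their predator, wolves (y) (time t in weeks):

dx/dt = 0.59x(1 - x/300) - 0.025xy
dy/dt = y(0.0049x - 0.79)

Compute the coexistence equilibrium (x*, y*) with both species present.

From dy/dt = 0 with y > 0: 0.0049x* = 0.79, so x* = 161.
Substitute into dx/dt = 0: 0.59(1 - 161/300) = 0.025y*.
The bracket is 0.463, giving y* = 0.273/0.025 = 10.9.

x* ≈ 161, y* ≈ 10.9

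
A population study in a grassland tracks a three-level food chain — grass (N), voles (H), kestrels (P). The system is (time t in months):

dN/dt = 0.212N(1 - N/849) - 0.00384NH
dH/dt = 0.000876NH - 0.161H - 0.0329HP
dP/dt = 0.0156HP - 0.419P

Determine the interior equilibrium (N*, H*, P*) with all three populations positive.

From dP/dt = 0: 0.0156H* = 0.419, so H* = 26.9.
From dN/dt = 0: 0.212(1 - N*/849) = 0.00384·26.9, giving N* = 849·(1 - 0.487) = 436.
From dH/dt = 0: 0.000876·436 - 0.161 = 0.0329P*, so P* = 0.221/0.0329 = 6.71.

N* ≈ 436, H* ≈ 26.9, P* ≈ 6.71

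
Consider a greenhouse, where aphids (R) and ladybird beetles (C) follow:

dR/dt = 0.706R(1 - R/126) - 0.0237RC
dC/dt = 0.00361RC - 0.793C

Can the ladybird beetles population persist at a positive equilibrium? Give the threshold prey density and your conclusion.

Threshold R = 220; K < 220, so no, the predator goes extinct.

The predator equation gives dC/dt > 0 only when R > 0.793/0.00361 = 220.
Without the predator, R → K = 126. Since 126 < 220, the predator cannot invade.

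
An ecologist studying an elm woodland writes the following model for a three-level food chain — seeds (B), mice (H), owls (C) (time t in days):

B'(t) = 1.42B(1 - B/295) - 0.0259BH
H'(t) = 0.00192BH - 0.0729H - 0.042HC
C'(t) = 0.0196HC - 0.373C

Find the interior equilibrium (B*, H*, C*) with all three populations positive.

B* ≈ 193, H* ≈ 19, C* ≈ 7.07

From dC/dt = 0: 0.0196H* = 0.373, so H* = 19.
From dB/dt = 0: 1.42(1 - B*/295) = 0.0259·19, giving B* = 295·(1 - 0.347) = 193.
From dH/dt = 0: 0.00192·193 - 0.0729 = 0.042C*, so C* = 0.297/0.042 = 7.07.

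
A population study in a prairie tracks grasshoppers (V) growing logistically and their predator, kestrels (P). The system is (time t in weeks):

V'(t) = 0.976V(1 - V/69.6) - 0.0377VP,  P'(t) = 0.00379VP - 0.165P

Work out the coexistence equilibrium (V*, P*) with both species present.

From dP/dt = 0 with P > 0: 0.00379V* = 0.165, so V* = 43.5.
Substitute into dV/dt = 0: 0.976(1 - 43.5/69.6) = 0.0377P*.
The bracket is 0.374, giving P* = 0.366/0.0377 = 9.69.

V* ≈ 43.5, P* ≈ 9.69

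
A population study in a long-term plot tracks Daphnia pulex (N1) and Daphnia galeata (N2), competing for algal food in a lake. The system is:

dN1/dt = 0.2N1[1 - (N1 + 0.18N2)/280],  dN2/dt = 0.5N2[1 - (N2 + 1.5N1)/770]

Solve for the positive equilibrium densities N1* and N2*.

N1* ≈ 194, N2* ≈ 479

Setting both brackets to zero gives the nullclines N1 + 0.18N2 = 280 and 1.5N1 + N2 = 770.
Substituting N2 = 770 - 1.5N1 into the first: N1(1 - 0.18·1.5) = 280 - 0.18·770.
So N1* = 141/0.73 = 194, and then N2* = 770 - 1.5·194 = 479.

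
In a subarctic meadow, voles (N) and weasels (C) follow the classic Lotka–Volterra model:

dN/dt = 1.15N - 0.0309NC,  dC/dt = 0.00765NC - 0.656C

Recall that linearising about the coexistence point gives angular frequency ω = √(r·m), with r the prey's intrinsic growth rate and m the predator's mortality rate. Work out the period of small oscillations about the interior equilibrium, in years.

Here r = 1.15 and m = 0.656, so r·m = 0.754.
ω = √0.754 = 0.869 per year, hence T = 2π/ω ≈ 7.23 years.

T ≈ 7.23 years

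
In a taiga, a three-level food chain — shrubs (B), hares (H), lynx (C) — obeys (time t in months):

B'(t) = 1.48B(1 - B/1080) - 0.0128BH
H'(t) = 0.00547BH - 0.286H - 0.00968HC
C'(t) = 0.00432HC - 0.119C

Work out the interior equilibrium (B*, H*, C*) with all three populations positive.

From dC/dt = 0: 0.00432H* = 0.119, so H* = 27.5.
From dB/dt = 0: 1.48(1 - B*/1080) = 0.0128·27.5, giving B* = 1080·(1 - 0.238) = 823.
From dH/dt = 0: 0.00547·823 - 0.286 = 0.00968C*, so C* = 4.21/0.00968 = 435.

B* ≈ 823, H* ≈ 27.5, C* ≈ 435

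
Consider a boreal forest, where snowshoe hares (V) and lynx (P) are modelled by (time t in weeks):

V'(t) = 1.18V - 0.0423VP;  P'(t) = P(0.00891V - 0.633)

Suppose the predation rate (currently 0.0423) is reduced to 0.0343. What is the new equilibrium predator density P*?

P* ≈ 34.4

At the interior fixed point, setting dV/dt = 0 with V > 0 fixes P* = (prey growth rate)/(VP coefficient) — independent of the other coefficients.
With the change, P* = 1.18/0.0343 = 34.4; it rises from 27.9.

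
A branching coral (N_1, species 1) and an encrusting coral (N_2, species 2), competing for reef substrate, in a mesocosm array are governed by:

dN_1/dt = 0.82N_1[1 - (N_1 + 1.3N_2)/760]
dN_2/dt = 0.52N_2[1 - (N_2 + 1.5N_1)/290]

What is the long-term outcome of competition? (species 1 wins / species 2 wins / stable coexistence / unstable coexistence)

Compare the nullcline intercepts: K1/α12 = 760/1.3 = 585 > K2 = 290; K2/α21 = 290/1.5 = 193 < K1 = 760.
Since the inequalities point opposite ways, species 1 can invade but species 2 cannot.

species 1 excludes species 2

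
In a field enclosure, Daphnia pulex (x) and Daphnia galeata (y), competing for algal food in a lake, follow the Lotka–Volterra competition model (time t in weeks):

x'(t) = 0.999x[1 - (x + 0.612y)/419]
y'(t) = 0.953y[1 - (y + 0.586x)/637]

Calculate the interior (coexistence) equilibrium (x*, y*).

Setting both brackets to zero gives the nullclines x + 0.612y = 419 and 0.586x + y = 637.
Substituting y = 637 - 0.586x into the first: x(1 - 0.612·0.586) = 419 - 0.612·637.
So x* = 29.2/0.641 = 45.5, and then y* = 637 - 0.586·45.5 = 610.

x* ≈ 45.5, y* ≈ 610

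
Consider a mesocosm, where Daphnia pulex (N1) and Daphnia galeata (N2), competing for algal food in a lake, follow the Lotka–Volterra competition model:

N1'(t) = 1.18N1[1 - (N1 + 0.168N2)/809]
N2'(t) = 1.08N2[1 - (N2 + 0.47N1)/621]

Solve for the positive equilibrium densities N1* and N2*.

Setting both brackets to zero gives the nullclines N1 + 0.168N2 = 809 and 0.47N1 + N2 = 621.
Substituting N2 = 621 - 0.47N1 into the first: N1(1 - 0.168·0.47) = 809 - 0.168·621.
So N1* = 705/0.921 = 765, and then N2* = 621 - 0.47·765 = 261.

N1* ≈ 765, N2* ≈ 261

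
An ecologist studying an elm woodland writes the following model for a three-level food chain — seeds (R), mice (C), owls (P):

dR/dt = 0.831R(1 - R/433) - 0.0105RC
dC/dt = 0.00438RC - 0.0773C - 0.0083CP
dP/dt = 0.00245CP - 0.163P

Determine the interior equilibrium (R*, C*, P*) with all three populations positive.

From dP/dt = 0: 0.00245C* = 0.163, so C* = 66.5.
From dR/dt = 0: 0.831(1 - R*/433) = 0.0105·66.5, giving R* = 433·(1 - 0.841) = 69.
From dC/dt = 0: 0.00438·69 - 0.0773 = 0.0083P*, so P* = 0.225/0.0083 = 27.1.

R* ≈ 69, C* ≈ 66.5, P* ≈ 27.1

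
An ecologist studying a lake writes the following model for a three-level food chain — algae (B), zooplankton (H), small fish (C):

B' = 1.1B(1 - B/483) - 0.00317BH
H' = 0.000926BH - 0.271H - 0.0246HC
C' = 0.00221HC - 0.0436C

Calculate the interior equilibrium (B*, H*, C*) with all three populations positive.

From dC/dt = 0: 0.00221H* = 0.0436, so H* = 19.7.
From dB/dt = 0: 1.1(1 - B*/483) = 0.00317·19.7, giving B* = 483·(1 - 0.0569) = 456.
From dH/dt = 0: 0.000926·456 - 0.271 = 0.0246C*, so C* = 0.151/0.0246 = 6.13.

B* ≈ 456, H* ≈ 19.7, C* ≈ 6.13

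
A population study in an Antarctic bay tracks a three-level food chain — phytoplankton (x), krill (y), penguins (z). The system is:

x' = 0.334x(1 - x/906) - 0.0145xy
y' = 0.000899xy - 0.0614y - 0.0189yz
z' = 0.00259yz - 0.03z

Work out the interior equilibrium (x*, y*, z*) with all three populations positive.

x* ≈ 450, y* ≈ 11.6, z* ≈ 18.2

From dz/dt = 0: 0.00259y* = 0.03, so y* = 11.6.
From dx/dt = 0: 0.334(1 - x*/906) = 0.0145·11.6, giving x* = 906·(1 - 0.503) = 450.
From dy/dt = 0: 0.000899·450 - 0.0614 = 0.0189z*, so z* = 0.344/0.0189 = 18.2.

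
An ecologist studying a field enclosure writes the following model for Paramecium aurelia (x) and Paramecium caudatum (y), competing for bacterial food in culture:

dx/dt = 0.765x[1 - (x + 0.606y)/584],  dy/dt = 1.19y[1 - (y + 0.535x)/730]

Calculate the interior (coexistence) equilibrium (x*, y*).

Setting both brackets to zero gives the nullclines x + 0.606y = 584 and 0.535x + y = 730.
Substituting y = 730 - 0.535x into the first: x(1 - 0.606·0.535) = 584 - 0.606·730.
So x* = 142/0.676 = 210, and then y* = 730 - 0.535·210 = 618.

x* ≈ 210, y* ≈ 618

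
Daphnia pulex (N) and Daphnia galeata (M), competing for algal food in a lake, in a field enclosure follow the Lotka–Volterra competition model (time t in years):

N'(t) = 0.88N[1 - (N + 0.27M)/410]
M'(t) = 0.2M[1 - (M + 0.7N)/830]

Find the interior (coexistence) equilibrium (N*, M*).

Setting both brackets to zero gives the nullclines N + 0.27M = 410 and 0.7N + M = 830.
Substituting M = 830 - 0.7N into the first: N(1 - 0.27·0.7) = 410 - 0.27·830.
So N* = 186/0.811 = 229, and then M* = 830 - 0.7·229 = 670.

N* ≈ 229, M* ≈ 670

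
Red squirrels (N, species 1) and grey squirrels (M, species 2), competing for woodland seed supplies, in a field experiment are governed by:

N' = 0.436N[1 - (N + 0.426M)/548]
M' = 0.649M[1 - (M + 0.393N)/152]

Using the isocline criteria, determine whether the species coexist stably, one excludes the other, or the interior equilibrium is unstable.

Compare the nullcline intercepts: K1/α12 = 548/0.426 = 1290 > K2 = 152; K2/α21 = 152/0.393 = 387 < K1 = 548.
Since the inequalities point opposite ways, species 1 can invade but species 2 cannot.

species 1 excludes species 2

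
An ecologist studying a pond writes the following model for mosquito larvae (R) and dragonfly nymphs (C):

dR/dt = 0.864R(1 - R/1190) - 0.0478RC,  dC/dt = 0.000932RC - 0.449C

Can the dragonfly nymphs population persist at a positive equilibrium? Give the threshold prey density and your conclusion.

The predator equation gives dC/dt > 0 only when R > 0.449/0.000932 = 482.
Without the predator, R → K = 1190. Since 1190 > 482, the predator can invade and persist.

Threshold R = 482; K > 482, so yes, the predator persists.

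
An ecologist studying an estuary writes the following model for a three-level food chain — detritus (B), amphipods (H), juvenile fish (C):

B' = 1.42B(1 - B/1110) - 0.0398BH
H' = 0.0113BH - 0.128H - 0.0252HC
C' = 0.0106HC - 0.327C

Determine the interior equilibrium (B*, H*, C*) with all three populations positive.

From dC/dt = 0: 0.0106H* = 0.327, so H* = 30.8.
From dB/dt = 0: 1.42(1 - B*/1110) = 0.0398·30.8, giving B* = 1110·(1 - 0.865) = 150.
From dH/dt = 0: 0.0113·150 - 0.128 = 0.0252C*, so C* = 1.57/0.0252 = 62.3.

B* ≈ 150, H* ≈ 30.8, C* ≈ 62.3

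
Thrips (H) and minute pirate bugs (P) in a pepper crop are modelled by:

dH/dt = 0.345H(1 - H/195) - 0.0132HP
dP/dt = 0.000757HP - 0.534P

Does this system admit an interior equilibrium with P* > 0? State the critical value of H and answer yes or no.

Threshold H = 705; K < 705, so no, the predator goes extinct.

The predator equation gives dP/dt > 0 only when H > 0.534/0.000757 = 705.
Without the predator, H → K = 195. Since 195 < 705, the predator cannot invade.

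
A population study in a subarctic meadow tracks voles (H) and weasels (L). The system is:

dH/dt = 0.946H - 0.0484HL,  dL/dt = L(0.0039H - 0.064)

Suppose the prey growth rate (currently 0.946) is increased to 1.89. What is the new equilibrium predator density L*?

At the interior fixed point, setting dH/dt = 0 with H > 0 fixes L* = (prey growth rate)/(HL coefficient) — independent of the other coefficients.
With the change, L* = 1.89/0.0484 = 39; it rises from 19.5.

L* ≈ 39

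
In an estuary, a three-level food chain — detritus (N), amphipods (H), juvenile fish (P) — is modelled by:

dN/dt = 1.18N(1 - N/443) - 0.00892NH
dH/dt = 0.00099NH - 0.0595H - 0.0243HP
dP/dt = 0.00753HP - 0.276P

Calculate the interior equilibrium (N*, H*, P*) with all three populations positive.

From dP/dt = 0: 0.00753H* = 0.276, so H* = 36.7.
From dN/dt = 0: 1.18(1 - N*/443) = 0.00892·36.7, giving N* = 443·(1 - 0.277) = 320.
From dH/dt = 0: 0.00099·320 - 0.0595 = 0.0243P*, so P* = 0.258/0.0243 = 10.6.

N* ≈ 320, H* ≈ 36.7, P* ≈ 10.6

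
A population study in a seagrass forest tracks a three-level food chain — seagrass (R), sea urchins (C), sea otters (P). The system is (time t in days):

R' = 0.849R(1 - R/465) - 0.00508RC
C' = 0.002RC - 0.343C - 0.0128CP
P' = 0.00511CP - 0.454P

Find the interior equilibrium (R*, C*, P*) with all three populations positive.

R* ≈ 218, C* ≈ 88.8, P* ≈ 7.23

From dP/dt = 0: 0.00511C* = 0.454, so C* = 88.8.
From dR/dt = 0: 0.849(1 - R*/465) = 0.00508·88.8, giving R* = 465·(1 - 0.532) = 218.
From dC/dt = 0: 0.002·218 - 0.343 = 0.0128P*, so P* = 0.0926/0.0128 = 7.23.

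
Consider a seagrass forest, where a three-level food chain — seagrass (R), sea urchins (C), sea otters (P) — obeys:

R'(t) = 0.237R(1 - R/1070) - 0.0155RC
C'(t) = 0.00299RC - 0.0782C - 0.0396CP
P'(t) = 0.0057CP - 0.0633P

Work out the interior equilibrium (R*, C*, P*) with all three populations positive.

R* ≈ 293, C* ≈ 11.1, P* ≈ 20.1

From dP/dt = 0: 0.0057C* = 0.0633, so C* = 11.1.
From dR/dt = 0: 0.237(1 - R*/1070) = 0.0155·11.1, giving R* = 1070·(1 - 0.726) = 293.
From dC/dt = 0: 0.00299·293 - 0.0782 = 0.0396P*, so P* = 0.797/0.0396 = 20.1.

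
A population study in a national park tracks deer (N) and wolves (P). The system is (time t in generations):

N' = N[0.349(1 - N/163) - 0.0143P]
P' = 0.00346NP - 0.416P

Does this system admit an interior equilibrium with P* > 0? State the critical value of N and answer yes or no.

The predator equation gives dP/dt > 0 only when N > 0.416/0.00346 = 120.
Without the predator, N → K = 163. Since 163 > 120, the predator can invade and persist.

Threshold N = 120; K > 120, so yes, the predator persists.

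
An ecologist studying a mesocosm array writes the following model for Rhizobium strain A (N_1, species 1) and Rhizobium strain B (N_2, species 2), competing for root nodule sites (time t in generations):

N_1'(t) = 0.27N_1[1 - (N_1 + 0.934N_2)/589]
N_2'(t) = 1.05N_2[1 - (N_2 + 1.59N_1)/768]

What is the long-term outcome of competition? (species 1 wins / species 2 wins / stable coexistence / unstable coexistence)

Compare the nullcline intercepts: K1/α12 = 589/0.934 = 631 < K2 = 768; K2/α21 = 768/1.59 = 483 < K1 = 589.
Since both are reversed, neither can invade when rare; the interior point is a saddle.

unstable coexistence (outcome depends on initial conditions)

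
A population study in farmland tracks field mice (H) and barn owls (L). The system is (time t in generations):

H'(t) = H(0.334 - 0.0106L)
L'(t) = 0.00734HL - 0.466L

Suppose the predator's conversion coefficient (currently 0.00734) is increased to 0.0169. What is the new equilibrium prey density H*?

H* ≈ 27.6

At the interior fixed point, setting dL/dt = 0 with L > 0 fixes H* = (predator death rate)/(HL coefficient) — independent of the other coefficients.
With the change, H* = 0.466/0.0169 = 27.6; it falls from 63.5.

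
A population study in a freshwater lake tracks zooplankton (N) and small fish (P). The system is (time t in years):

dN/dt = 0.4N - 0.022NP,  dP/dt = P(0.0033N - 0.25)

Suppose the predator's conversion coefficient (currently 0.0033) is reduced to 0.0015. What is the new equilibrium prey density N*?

N* ≈ 167

At the interior fixed point, setting dP/dt = 0 with P > 0 fixes N* = (predator death rate)/(NP coefficient) — independent of the other coefficients.
With the change, N* = 0.25/0.0015 = 167; it rises from 75.8.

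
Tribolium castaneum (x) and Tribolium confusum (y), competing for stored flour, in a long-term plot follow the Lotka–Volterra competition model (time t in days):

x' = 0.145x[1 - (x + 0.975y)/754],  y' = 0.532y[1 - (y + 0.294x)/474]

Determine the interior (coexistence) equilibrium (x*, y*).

x* ≈ 409, y* ≈ 354

Setting both brackets to zero gives the nullclines x + 0.975y = 754 and 0.294x + y = 474.
Substituting y = 474 - 0.294x into the first: x(1 - 0.975·0.294) = 754 - 0.975·474.
So x* = 292/0.713 = 409, and then y* = 474 - 0.294·409 = 354.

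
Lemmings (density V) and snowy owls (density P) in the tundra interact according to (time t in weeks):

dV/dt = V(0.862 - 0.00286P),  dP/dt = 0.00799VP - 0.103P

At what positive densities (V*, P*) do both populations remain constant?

V* ≈ 12.9, P* ≈ 301

Set dP/dt = 0 with P > 0: 0.00799V - 0.103 = 0, so V* = 0.103/0.00799 = 12.9.
Set dV/dt = 0 with V > 0: 0.862 - 0.00286P = 0, so P* = 0.862/0.00286 = 301.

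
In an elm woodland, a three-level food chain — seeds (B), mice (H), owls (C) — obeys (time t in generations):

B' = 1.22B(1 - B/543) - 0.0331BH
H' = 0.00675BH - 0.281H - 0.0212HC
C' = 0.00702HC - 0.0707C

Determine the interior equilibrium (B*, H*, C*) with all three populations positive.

From dC/dt = 0: 0.00702H* = 0.0707, so H* = 10.1.
From dB/dt = 0: 1.22(1 - B*/543) = 0.0331·10.1, giving B* = 543·(1 - 0.273) = 395.
From dH/dt = 0: 0.00675·395 - 0.281 = 0.0212C*, so C* = 2.38/0.0212 = 112.

B* ≈ 395, H* ≈ 10.1, C* ≈ 112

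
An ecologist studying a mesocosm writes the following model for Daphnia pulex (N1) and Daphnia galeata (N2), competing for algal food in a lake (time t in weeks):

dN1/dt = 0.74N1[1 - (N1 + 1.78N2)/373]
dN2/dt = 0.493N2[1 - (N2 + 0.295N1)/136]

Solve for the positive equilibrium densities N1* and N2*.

N1* ≈ 276, N2* ≈ 54.7

Setting both brackets to zero gives the nullclines N1 + 1.78N2 = 373 and 0.295N1 + N2 = 136.
Substituting N2 = 136 - 0.295N1 into the first: N1(1 - 1.78·0.295) = 373 - 1.78·136.
So N1* = 131/0.475 = 276, and then N2* = 136 - 0.295·276 = 54.7.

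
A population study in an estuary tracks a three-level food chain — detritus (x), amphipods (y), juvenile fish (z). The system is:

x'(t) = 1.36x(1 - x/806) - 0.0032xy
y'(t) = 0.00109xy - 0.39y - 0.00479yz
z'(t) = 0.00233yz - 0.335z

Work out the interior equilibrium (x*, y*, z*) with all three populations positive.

From dz/dt = 0: 0.00233y* = 0.335, so y* = 144.
From dx/dt = 0: 1.36(1 - x*/806) = 0.0032·144, giving x* = 806·(1 - 0.338) = 533.
From dy/dt = 0: 0.00109·533 - 0.39 = 0.00479z*, so z* = 0.191/0.00479 = 39.9.

x* ≈ 533, y* ≈ 144, z* ≈ 39.9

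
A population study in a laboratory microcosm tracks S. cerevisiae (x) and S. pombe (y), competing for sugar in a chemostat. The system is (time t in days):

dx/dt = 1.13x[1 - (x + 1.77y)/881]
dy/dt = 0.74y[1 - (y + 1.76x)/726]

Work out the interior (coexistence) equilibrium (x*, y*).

x* ≈ 191, y* ≈ 390

Setting both brackets to zero gives the nullclines x + 1.77y = 881 and 1.76x + y = 726.
Substituting y = 726 - 1.76x into the first: x(1 - 1.77·1.76) = 881 - 1.77·726.
So x* = -404/-2.12 = 191, and then y* = 726 - 1.76·191 = 390.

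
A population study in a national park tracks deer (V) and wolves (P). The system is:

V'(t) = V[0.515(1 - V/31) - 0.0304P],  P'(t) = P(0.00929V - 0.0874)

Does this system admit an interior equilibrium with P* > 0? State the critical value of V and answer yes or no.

The predator equation gives dP/dt > 0 only when V > 0.0874/0.00929 = 9.41.
Without the predator, V → K = 31. Since 31 > 9.41, the predator can invade and persist.

Threshold V = 9.41; K > 9.41, so yes, the predator persists.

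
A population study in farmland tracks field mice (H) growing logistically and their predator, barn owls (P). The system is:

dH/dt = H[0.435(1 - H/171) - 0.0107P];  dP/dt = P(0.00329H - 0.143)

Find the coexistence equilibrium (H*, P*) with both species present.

H* ≈ 43.5, P* ≈ 30.3

From dP/dt = 0 with P > 0: 0.00329H* = 0.143, so H* = 43.5.
Substitute into dH/dt = 0: 0.435(1 - 43.5/171) = 0.0107P*.
The bracket is 0.746, giving P* = 0.324/0.0107 = 30.3.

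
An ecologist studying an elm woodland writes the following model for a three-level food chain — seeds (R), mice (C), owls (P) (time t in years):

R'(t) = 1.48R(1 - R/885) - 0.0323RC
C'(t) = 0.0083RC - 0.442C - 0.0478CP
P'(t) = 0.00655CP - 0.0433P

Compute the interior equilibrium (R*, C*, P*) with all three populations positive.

From dP/dt = 0: 0.00655C* = 0.0433, so C* = 6.61.
From dR/dt = 0: 1.48(1 - R*/885) = 0.0323·6.61, giving R* = 885·(1 - 0.144) = 757.
From dC/dt = 0: 0.0083·757 - 0.442 = 0.0478P*, so P* = 5.84/0.0478 = 122.

R* ≈ 757, C* ≈ 6.61, P* ≈ 122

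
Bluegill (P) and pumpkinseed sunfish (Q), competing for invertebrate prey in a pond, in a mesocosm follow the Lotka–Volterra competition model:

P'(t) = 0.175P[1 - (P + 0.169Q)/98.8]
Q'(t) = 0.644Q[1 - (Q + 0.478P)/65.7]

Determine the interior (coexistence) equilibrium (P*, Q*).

P* ≈ 95.4, Q* ≈ 20.1

Setting both brackets to zero gives the nullclines P + 0.169Q = 98.8 and 0.478P + Q = 65.7.
Substituting Q = 65.7 - 0.478P into the first: P(1 - 0.169·0.478) = 98.8 - 0.169·65.7.
So P* = 87.7/0.919 = 95.4, and then Q* = 65.7 - 0.478·95.4 = 20.1.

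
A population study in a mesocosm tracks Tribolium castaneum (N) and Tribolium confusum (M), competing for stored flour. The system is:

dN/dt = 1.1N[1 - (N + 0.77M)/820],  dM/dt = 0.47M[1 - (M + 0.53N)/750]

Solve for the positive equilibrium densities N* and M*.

Setting both brackets to zero gives the nullclines N + 0.77M = 820 and 0.53N + M = 750.
Substituting M = 750 - 0.53N into the first: N(1 - 0.77·0.53) = 820 - 0.77·750.
So N* = 242/0.592 = 410, and then M* = 750 - 0.53·410 = 533.

N* ≈ 410, M* ≈ 533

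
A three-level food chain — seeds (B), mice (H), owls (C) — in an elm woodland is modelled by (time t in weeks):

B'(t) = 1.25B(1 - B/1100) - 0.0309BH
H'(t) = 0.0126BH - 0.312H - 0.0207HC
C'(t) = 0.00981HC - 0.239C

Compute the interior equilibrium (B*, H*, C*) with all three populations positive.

From dC/dt = 0: 0.00981H* = 0.239, so H* = 24.4.
From dB/dt = 0: 1.25(1 - B*/1100) = 0.0309·24.4, giving B* = 1100·(1 - 0.602) = 438.
From dH/dt = 0: 0.0126·438 - 0.312 = 0.0207C*, so C* = 5.2/0.0207 = 251.

B* ≈ 438, H* ≈ 24.4, C* ≈ 251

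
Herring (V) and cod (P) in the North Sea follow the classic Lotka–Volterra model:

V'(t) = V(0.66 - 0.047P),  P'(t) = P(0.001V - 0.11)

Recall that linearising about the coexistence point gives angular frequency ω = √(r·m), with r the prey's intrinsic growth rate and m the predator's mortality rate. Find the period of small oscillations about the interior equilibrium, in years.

T ≈ 23.3 years

Here r = 0.66 and m = 0.11, so r·m = 0.0726.
ω = √0.0726 = 0.269 per year, hence T = 2π/ω ≈ 23.3 years.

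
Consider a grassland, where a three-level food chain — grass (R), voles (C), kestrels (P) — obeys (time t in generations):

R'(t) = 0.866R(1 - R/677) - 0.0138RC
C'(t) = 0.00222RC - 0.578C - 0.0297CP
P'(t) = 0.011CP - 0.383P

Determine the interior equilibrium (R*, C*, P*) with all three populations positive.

R* ≈ 301, C* ≈ 34.8, P* ≈ 3.07

From dP/dt = 0: 0.011C* = 0.383, so C* = 34.8.
From dR/dt = 0: 0.866(1 - R*/677) = 0.0138·34.8, giving R* = 677·(1 - 0.555) = 301.
From dC/dt = 0: 0.00222·301 - 0.578 = 0.0297P*, so P* = 0.091/0.0297 = 3.07.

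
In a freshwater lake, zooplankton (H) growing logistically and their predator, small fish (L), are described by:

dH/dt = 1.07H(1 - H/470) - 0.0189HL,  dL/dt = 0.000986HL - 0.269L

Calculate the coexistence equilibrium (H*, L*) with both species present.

From dL/dt = 0 with L > 0: 0.000986H* = 0.269, so H* = 273.
Substitute into dH/dt = 0: 1.07(1 - 273/470) = 0.0189L*.
The bracket is 0.42, giving L* = 0.449/0.0189 = 23.8.

H* ≈ 273, L* ≈ 23.8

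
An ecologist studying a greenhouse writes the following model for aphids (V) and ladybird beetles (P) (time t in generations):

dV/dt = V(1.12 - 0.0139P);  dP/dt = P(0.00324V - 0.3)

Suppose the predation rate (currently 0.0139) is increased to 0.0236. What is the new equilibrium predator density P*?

P* ≈ 47.5

At the interior fixed point, setting dV/dt = 0 with V > 0 fixes P* = (prey growth rate)/(VP coefficient) — independent of the other coefficients.
With the change, P* = 1.12/0.0236 = 47.5; it falls from 80.6.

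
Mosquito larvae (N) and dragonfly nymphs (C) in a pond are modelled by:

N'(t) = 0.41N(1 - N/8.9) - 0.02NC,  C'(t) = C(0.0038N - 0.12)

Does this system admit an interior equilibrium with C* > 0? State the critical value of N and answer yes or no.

Threshold N = 31.6; K < 31.6, so no, the predator goes extinct.

The predator equation gives dC/dt > 0 only when N > 0.12/0.0038 = 31.6.
Without the predator, N → K = 8.9. Since 8.9 < 31.6, the predator cannot invade.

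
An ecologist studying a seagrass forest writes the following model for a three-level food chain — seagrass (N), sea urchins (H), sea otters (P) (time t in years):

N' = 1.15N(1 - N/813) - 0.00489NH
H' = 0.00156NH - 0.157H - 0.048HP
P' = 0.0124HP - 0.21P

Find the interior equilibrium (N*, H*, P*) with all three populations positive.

From dP/dt = 0: 0.0124H* = 0.21, so H* = 16.9.
From dN/dt = 0: 1.15(1 - N*/813) = 0.00489·16.9, giving N* = 813·(1 - 0.072) = 754.
From dH/dt = 0: 0.00156·754 - 0.157 = 0.048P*, so P* = 1.02/0.048 = 21.2.

N* ≈ 754, H* ≈ 16.9, P* ≈ 21.2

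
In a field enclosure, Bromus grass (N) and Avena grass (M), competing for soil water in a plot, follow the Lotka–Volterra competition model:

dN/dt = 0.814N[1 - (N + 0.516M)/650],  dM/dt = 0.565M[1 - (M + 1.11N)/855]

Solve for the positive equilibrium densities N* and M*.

Setting both brackets to zero gives the nullclines N + 0.516M = 650 and 1.11N + M = 855.
Substituting M = 855 - 1.11N into the first: N(1 - 0.516·1.11) = 650 - 0.516·855.
So N* = 209/0.427 = 489, and then M* = 855 - 1.11·489 = 312.

N* ≈ 489, M* ≈ 312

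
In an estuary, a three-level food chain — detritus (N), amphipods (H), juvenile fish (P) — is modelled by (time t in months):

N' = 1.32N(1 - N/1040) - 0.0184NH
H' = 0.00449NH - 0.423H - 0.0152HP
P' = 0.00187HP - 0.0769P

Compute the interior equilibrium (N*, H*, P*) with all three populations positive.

N* ≈ 444, H* ≈ 41.1, P* ≈ 103

From dP/dt = 0: 0.00187H* = 0.0769, so H* = 41.1.
From dN/dt = 0: 1.32(1 - N*/1040) = 0.0184·41.1, giving N* = 1040·(1 - 0.573) = 444.
From dH/dt = 0: 0.00449·444 - 0.423 = 0.0152P*, so P* = 1.57/0.0152 = 103.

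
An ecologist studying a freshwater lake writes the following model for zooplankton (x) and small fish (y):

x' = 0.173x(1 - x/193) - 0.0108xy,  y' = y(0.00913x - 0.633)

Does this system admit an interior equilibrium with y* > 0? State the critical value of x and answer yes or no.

The predator equation gives dy/dt > 0 only when x > 0.633/0.00913 = 69.3.
Without the predator, x → K = 193. Since 193 > 69.3, the predator can invade and persist.

Threshold x = 69.3; K > 69.3, so yes, the predator persists.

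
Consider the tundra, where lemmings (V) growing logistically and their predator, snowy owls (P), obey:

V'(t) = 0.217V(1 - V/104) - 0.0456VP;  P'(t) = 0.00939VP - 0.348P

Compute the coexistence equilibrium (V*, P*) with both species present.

V* ≈ 37.1, P* ≈ 3.06

From dP/dt = 0 with P > 0: 0.00939V* = 0.348, so V* = 37.1.
Substitute into dV/dt = 0: 0.217(1 - 37.1/104) = 0.0456P*.
The bracket is 0.644, giving P* = 0.14/0.0456 = 3.06.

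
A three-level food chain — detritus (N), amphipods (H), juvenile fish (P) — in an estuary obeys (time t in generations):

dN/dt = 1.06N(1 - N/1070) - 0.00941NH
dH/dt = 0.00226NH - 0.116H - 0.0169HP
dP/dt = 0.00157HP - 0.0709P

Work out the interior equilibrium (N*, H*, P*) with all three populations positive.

From dP/dt = 0: 0.00157H* = 0.0709, so H* = 45.2.
From dN/dt = 0: 1.06(1 - N*/1070) = 0.00941·45.2, giving N* = 1070·(1 - 0.401) = 641.
From dH/dt = 0: 0.00226·641 - 0.116 = 0.0169P*, so P* = 1.33/0.0169 = 78.9.

N* ≈ 641, H* ≈ 45.2, P* ≈ 78.9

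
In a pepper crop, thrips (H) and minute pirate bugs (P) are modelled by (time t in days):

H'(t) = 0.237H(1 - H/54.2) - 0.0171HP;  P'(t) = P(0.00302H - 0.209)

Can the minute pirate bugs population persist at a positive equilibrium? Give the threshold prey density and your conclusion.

Threshold H = 69.2; K < 69.2, so no, the predator goes extinct.

The predator equation gives dP/dt > 0 only when H > 0.209/0.00302 = 69.2.
Without the predator, H → K = 54.2. Since 54.2 < 69.2, the predator cannot invade.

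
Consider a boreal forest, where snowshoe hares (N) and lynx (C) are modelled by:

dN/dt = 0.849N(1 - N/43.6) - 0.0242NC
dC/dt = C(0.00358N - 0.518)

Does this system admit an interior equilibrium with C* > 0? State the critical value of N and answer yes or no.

Threshold N = 145; K < 145, so no, the predator goes extinct.

The predator equation gives dC/dt > 0 only when N > 0.518/0.00358 = 145.
Without the predator, N → K = 43.6. Since 43.6 < 145, the predator cannot invade.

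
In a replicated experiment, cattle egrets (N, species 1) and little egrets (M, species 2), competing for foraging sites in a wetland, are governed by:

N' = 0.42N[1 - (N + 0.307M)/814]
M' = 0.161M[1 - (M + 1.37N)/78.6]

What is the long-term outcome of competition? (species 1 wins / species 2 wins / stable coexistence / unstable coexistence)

species 1 excludes species 2

Compare the nullcline intercepts: K1/α12 = 814/0.307 = 2650 > K2 = 78.6; K2/α21 = 78.6/1.37 = 57.4 < K1 = 814.
Since the inequalities point opposite ways, species 1 can invade but species 2 cannot.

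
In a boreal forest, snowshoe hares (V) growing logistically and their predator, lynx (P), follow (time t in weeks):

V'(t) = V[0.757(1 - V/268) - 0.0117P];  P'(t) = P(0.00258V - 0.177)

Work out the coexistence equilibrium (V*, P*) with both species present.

From dP/dt = 0 with P > 0: 0.00258V* = 0.177, so V* = 68.6.
Substitute into dV/dt = 0: 0.757(1 - 68.6/268) = 0.0117P*.
The bracket is 0.744, giving P* = 0.563/0.0117 = 48.1.

V* ≈ 68.6, P* ≈ 48.1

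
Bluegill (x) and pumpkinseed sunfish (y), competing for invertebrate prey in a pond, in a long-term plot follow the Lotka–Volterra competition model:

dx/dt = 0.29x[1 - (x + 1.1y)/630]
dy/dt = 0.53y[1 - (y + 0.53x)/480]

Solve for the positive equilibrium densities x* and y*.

x* ≈ 245, y* ≈ 350

Setting both brackets to zero gives the nullclines x + 1.1y = 630 and 0.53x + y = 480.
Substituting y = 480 - 0.53x into the first: x(1 - 1.1·0.53) = 630 - 1.1·480.
So x* = 102/0.417 = 245, and then y* = 480 - 0.53·245 = 350.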